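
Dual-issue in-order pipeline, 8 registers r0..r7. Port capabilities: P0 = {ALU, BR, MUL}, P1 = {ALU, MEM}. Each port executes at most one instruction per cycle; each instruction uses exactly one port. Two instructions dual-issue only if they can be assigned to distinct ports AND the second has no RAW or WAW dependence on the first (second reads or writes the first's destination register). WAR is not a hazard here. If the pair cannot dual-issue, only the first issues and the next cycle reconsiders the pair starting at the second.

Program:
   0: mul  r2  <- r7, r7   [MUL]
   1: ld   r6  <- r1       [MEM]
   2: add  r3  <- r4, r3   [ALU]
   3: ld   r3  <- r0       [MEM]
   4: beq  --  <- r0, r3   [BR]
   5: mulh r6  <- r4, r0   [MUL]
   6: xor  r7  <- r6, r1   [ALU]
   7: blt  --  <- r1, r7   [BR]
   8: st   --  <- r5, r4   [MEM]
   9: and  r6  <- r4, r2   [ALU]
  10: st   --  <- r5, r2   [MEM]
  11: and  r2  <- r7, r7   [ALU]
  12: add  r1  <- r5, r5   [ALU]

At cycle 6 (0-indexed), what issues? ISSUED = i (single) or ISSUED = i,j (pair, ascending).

ISSUED = 7,8

t=0 i0&i1:mul.MUL+ld.MEM ; 2-wide
t=1 i2:add.ALU ; WAW r3
t=2 i3:ld.MEM ; RAW r3
t=3 i4:beq.BR ; no-port BR/MUL
t=4 i5:mulh.MUL ; RAW r6
t=5 i6:xor.ALU ; RAW r7
t=6 i7&i8:blt.BR+st.MEM ; 2-wide
t=7 i9&i10:and.ALU+st.MEM ; 2-wide
t=8 i11&i12:and.ALU+add.ALU ; 2-wide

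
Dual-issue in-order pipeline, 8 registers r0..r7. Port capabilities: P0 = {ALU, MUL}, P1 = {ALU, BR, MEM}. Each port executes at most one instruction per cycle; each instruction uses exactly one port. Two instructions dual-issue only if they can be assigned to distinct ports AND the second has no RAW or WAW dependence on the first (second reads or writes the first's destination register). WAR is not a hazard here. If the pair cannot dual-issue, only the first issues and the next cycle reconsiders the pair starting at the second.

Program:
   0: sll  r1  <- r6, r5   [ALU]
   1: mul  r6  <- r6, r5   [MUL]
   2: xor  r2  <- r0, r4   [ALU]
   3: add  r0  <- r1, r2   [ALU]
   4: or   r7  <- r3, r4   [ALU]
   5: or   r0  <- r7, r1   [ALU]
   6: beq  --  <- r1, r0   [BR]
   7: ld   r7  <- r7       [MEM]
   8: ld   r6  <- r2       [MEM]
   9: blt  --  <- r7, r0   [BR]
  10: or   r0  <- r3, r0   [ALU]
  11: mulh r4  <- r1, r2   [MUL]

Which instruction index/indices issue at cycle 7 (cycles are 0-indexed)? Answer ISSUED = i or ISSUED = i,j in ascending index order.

t=0 i0+i1:sll+mul ; dual
t=1 i2:xor ; RAW r2
t=2 i3+i4:add+or ; dual
t=3 i5:or ; RAW r0
t=4 i6:beq ; no-port BR/MEM
t=5 i7:ld ; no-port MEM/MEM
t=6 i8:ld ; no-port MEM/BR
t=7 i9+i10:blt+or ; dual
t=8 i11:mulh ; tail

ISSUED = 9,10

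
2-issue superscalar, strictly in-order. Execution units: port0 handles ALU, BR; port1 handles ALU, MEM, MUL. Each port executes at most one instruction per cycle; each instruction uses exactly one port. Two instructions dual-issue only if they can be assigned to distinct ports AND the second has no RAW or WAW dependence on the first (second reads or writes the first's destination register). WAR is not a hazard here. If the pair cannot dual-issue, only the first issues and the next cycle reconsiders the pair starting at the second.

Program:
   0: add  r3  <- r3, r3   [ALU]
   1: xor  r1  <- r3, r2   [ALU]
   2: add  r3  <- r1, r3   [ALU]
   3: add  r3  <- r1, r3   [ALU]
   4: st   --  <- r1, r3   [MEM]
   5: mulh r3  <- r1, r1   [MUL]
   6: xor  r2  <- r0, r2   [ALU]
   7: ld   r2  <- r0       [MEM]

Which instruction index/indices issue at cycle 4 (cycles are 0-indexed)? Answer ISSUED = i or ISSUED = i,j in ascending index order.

ISSUED = 4

t=0 i0:add ; RAW r3
t=1 i1:xor ; RAW r1
t=2 i2:add ; RAW+WAW r3
t=3 i3:add ; RAW r3
t=4 i4:st ; no-port MEM/MUL
t=5 i5+i6:mulh;xor ; dual
t=6 i7:ld ; tail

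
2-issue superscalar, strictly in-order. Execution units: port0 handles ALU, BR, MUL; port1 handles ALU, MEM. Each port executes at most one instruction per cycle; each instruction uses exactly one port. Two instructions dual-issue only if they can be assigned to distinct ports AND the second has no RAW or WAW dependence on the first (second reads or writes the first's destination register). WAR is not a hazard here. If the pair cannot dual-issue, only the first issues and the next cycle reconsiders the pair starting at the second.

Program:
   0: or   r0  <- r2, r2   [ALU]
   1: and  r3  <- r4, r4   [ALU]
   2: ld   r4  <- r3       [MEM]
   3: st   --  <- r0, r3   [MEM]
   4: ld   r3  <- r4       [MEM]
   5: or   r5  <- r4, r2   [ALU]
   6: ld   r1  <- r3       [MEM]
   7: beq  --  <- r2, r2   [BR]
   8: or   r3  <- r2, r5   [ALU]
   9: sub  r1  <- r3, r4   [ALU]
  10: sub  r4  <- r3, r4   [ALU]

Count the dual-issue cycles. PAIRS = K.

PAIRS = 4

  cy0 -> i0&i1 (or.ALU+and.ALU) dual
  cy1 -> i2 (ld.MEM) no-port MEM/MEM
  cy2 -> i3 (st.MEM) no-port MEM/MEM
  cy3 -> i4&i5 (ld.MEM+or.ALU) dual
  cy4 -> i6&i7 (ld.MEM+beq.BR) dual
  cy5 -> i8 (or.ALU) RAW r3
  cy6 -> i9&i10 (sub.ALU+sub.ALU) dual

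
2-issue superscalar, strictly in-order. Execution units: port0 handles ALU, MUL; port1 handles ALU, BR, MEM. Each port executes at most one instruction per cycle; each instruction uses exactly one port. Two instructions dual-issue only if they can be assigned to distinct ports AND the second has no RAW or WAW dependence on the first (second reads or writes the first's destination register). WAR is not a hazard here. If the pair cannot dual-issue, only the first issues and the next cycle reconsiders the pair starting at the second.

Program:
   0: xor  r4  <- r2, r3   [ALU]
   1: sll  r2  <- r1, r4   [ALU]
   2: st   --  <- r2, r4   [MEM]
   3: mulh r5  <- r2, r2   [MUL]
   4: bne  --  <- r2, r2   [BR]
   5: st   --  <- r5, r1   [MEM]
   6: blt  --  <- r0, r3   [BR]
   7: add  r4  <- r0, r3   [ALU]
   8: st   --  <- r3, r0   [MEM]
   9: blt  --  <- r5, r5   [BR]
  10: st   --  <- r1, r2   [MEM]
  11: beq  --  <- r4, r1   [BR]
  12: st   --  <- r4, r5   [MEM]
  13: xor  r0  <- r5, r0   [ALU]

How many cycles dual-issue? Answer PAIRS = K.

PAIRS = 3

[0] i0  xor  -- RAW r4
[1] i1  sll  -- RAW r2
[2] i2&i3  st mulh  -- dual
[3] i4  bne  -- no-port BR/MEM
[4] i5  st  -- no-port MEM/BR
[5] i6&i7  blt add  -- dual
[6] i8  st  -- no-port MEM/BR
[7] i9  blt  -- no-port BR/MEM
[8] i10  st  -- no-port MEM/BR
[9] i11  beq  -- no-port BR/MEM
[10] i12&i13  st xor  -- dual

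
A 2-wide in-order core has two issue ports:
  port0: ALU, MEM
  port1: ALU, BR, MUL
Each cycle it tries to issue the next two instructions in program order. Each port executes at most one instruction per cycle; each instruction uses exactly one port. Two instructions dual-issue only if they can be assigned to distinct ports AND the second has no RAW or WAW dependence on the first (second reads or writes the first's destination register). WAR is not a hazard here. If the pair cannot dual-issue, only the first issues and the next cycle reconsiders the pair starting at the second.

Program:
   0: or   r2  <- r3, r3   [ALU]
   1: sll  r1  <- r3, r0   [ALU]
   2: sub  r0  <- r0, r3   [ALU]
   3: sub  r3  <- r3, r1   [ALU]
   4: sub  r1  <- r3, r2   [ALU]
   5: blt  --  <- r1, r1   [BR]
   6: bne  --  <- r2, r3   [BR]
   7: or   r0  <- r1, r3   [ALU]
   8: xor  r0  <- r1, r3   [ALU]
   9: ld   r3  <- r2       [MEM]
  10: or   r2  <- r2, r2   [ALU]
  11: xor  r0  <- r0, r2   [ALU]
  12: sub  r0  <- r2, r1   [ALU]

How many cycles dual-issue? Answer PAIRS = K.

0. or+sll @i0+i1  | pair
1. sub+sub @i2+i3  | pair
2. sub @i4  | RAW r1
3. blt @i5  | no-port BR/BR
4. bne+or @i6+i7  | pair
5. xor+ld @i8+i9  | pair
6. or @i10  | RAW r2
7. xor @i11  | WAW r0
8. sub @i12  | tail

PAIRS = 4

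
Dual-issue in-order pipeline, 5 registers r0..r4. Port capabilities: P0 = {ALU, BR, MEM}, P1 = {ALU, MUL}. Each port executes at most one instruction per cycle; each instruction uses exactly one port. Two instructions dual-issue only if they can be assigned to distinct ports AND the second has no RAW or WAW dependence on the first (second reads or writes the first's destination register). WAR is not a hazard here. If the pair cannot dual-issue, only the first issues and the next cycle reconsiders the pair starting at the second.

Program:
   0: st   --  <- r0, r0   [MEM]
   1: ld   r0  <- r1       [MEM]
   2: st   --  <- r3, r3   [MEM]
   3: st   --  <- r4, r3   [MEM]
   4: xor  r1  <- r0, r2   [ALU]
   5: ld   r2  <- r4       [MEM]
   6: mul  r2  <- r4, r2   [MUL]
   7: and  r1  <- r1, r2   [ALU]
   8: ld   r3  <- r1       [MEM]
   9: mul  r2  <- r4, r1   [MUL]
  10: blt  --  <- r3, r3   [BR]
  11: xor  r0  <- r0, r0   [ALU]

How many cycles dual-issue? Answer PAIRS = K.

PAIRS = 3

t=0 i0:st.MEM ; no-port MEM/MEM
t=1 i1:ld.MEM ; no-port MEM/MEM
t=2 i2:st.MEM ; no-port MEM/MEM
t=3 i3/i4:st.MEM+xor.ALU ; dual
t=4 i5:ld.MEM ; RAW+WAW r2
t=5 i6:mul.MUL ; RAW r2
t=6 i7:and.ALU ; RAW r1
t=7 i8/i9:ld.MEM+mul.MUL ; dual
t=8 i10/i11:blt.BR+xor.ALU ; dual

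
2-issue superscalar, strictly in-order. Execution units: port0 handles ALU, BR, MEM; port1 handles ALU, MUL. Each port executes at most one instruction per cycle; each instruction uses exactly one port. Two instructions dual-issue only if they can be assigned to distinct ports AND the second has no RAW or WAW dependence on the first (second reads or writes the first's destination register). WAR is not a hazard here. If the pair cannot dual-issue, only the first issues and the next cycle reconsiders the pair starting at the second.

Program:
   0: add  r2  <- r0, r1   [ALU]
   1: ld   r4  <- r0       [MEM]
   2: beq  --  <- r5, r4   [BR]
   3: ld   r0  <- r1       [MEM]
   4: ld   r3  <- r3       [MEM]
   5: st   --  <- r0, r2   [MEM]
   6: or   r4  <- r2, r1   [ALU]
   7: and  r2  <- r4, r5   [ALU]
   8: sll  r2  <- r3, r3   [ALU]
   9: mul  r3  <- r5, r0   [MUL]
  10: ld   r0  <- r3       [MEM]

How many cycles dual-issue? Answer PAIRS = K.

PAIRS = 3

c0: i0,i1 add.ALU/ld.MEM  2-wide
c1: i2 beq.BR  no-port BR/MEM
c2: i3 ld.MEM  no-port MEM/MEM
c3: i4 ld.MEM  no-port MEM/MEM
c4: i5,i6 st.MEM/or.ALU  2-wide
c5: i7 and.ALU  WAW r2
c6: i8,i9 sll.ALU/mul.MUL  2-wide
c7: i10 ld.MEM  tail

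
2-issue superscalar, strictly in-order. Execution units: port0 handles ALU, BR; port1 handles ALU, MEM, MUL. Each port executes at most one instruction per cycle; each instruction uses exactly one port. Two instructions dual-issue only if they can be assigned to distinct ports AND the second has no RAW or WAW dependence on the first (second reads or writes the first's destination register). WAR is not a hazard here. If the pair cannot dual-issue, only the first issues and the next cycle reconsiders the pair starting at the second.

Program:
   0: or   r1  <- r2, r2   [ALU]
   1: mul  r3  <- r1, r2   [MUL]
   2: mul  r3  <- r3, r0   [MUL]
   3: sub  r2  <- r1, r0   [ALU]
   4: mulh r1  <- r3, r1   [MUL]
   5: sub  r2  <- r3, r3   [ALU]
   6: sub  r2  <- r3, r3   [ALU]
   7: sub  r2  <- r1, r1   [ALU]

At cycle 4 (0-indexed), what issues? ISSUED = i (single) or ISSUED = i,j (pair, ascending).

ISSUED = 6

#0 head=0: or i0 RAW r1
#1 head=1: mul i1 no-port MUL/MUL
#2 head=2: mul sub i2+i3 dual
#3 head=4: mulh sub i4+i5 dual
#4 head=6: sub i6 WAW r2
#5 head=7: sub i7 tail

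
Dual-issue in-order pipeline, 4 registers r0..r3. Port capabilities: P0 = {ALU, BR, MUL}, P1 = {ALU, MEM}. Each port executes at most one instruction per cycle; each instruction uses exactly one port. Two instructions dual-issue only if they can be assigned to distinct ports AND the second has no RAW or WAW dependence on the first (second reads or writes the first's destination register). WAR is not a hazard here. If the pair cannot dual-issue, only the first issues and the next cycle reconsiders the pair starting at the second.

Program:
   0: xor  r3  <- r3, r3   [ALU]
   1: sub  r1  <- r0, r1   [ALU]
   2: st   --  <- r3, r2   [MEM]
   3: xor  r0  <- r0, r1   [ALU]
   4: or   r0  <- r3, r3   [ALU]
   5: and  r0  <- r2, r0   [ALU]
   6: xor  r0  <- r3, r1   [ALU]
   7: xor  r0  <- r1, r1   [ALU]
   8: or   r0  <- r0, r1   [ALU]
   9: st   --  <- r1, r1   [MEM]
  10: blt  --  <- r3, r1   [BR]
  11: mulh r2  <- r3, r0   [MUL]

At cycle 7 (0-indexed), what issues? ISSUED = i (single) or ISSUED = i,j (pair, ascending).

c0: i0&i1 xor.ALU sub.ALU  dual
c1: i2&i3 st.MEM xor.ALU  dual
c2: i4 or.ALU  RAW+WAW r0
c3: i5 and.ALU  WAW r0
c4: i6 xor.ALU  WAW r0
c5: i7 xor.ALU  RAW+WAW r0
c6: i8&i9 or.ALU st.MEM  dual
c7: i10 blt.BR  no-port BR/MUL
c8: i11 mulh.MUL  tail

ISSUED = 10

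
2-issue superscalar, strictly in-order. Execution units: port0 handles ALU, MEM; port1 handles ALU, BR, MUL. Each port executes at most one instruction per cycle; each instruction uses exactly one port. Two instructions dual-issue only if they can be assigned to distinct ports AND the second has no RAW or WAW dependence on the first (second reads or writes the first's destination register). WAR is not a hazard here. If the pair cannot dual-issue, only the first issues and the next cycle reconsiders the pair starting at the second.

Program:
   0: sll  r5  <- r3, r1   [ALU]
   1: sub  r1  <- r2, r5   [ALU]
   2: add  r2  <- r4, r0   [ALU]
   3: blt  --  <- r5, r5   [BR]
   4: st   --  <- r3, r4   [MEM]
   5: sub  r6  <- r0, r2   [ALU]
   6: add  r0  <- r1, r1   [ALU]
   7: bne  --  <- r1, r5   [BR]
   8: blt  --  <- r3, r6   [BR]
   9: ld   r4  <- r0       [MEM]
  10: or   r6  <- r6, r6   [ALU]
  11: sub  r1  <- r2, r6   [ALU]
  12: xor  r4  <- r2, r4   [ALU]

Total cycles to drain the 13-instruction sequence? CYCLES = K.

#0 head=0: sll i0 RAW r5
#1 head=1: sub/add i1,i2 pair
#2 head=3: blt/st i3,i4 pair
#3 head=5: sub/add i5,i6 pair
#4 head=7: bne i7 no-port BR/BR
#5 head=8: blt/ld i8,i9 pair
#6 head=10: or i10 RAW r6
#7 head=11: sub/xor i11,i12 pair

CYCLES = 8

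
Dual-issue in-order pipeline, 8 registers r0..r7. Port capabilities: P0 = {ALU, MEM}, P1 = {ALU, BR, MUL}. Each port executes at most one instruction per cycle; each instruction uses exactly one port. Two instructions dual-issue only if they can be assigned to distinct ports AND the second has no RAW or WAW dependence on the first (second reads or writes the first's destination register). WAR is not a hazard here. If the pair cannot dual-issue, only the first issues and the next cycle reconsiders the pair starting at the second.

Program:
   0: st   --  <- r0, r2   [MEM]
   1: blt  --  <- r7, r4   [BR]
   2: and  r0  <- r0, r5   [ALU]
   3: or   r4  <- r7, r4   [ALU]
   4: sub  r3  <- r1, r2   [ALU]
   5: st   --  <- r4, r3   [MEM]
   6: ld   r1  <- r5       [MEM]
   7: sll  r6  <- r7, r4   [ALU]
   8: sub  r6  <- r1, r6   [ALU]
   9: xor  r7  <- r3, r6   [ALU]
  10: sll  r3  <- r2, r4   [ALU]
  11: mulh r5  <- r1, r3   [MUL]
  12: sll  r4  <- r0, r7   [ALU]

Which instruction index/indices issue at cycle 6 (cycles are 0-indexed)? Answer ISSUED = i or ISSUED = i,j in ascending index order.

t=0 i0+i1:st+blt ; 2-wide
t=1 i2+i3:and+or ; 2-wide
t=2 i4:sub ; RAW r3
t=3 i5:st ; no-port MEM/MEM
t=4 i6+i7:ld+sll ; 2-wide
t=5 i8:sub ; RAW r6
t=6 i9+i10:xor+sll ; 2-wide
t=7 i11+i12:mulh+sll ; 2-wide

ISSUED = 9,10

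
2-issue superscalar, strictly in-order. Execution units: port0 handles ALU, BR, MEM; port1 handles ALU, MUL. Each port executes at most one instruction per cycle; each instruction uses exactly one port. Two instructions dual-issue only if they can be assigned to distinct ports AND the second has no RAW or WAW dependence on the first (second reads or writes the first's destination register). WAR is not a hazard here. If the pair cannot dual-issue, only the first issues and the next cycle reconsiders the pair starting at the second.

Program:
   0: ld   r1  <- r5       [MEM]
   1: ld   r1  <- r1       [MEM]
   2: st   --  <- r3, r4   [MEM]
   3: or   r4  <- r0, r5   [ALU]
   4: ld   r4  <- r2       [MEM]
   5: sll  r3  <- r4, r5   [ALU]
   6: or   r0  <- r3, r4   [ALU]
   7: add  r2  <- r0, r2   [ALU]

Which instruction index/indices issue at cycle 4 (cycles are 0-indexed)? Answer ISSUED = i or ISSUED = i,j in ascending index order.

ISSUED = 5

c0: i0 ld  no-port MEM/MEM
c1: i1 ld  no-port MEM/MEM
c2: i2+i3 st;or  2-wide
c3: i4 ld  RAW r4
c4: i5 sll  RAW r3
c5: i6 or  RAW r0
c6: i7 add  tail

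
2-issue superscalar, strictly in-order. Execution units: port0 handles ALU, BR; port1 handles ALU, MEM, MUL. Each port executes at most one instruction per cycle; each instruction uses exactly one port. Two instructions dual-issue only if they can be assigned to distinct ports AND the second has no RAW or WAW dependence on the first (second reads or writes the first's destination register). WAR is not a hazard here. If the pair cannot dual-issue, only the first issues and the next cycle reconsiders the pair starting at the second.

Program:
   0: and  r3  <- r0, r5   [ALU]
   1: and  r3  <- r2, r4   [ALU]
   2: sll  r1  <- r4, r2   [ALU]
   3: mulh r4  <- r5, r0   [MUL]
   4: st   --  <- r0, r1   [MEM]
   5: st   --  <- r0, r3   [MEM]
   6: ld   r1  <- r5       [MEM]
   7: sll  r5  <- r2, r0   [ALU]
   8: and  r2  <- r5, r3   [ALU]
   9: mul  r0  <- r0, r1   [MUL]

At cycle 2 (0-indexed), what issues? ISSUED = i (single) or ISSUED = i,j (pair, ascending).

ISSUED = 3

[0] i0  and  -- WAW r3
[1] i1+i2  and/sll  -- 2-wide
[2] i3  mulh  -- no-port MUL/MEM
[3] i4  st  -- no-port MEM/MEM
[4] i5  st  -- no-port MEM/MEM
[5] i6+i7  ld/sll  -- 2-wide
[6] i8+i9  and/mul  -- 2-wide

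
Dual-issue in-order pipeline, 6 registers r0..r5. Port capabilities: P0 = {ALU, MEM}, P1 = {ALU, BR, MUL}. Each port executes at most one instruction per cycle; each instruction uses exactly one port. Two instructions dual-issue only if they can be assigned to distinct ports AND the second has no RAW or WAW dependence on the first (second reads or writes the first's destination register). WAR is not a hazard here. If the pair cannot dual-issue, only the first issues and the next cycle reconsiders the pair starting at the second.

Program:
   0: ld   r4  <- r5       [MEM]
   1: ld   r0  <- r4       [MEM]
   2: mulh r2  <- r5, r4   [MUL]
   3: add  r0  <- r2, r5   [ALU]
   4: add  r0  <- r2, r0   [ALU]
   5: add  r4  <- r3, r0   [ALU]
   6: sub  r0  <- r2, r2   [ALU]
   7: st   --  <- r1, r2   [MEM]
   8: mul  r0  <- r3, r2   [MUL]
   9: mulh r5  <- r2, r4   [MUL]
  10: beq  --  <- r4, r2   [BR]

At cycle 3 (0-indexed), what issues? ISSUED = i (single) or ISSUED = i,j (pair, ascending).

#0 head=0: ld.MEM i0 no-port MEM/MEM
#1 head=1: ld.MEM+mulh.MUL i1&i2 dual
#2 head=3: add.ALU i3 RAW+WAW r0
#3 head=4: add.ALU i4 RAW r0
#4 head=5: add.ALU+sub.ALU i5&i6 dual
#5 head=7: st.MEM+mul.MUL i7&i8 dual
#6 head=9: mulh.MUL i9 no-port MUL/BR
#7 head=10: beq.BR i10 tail

ISSUED = 4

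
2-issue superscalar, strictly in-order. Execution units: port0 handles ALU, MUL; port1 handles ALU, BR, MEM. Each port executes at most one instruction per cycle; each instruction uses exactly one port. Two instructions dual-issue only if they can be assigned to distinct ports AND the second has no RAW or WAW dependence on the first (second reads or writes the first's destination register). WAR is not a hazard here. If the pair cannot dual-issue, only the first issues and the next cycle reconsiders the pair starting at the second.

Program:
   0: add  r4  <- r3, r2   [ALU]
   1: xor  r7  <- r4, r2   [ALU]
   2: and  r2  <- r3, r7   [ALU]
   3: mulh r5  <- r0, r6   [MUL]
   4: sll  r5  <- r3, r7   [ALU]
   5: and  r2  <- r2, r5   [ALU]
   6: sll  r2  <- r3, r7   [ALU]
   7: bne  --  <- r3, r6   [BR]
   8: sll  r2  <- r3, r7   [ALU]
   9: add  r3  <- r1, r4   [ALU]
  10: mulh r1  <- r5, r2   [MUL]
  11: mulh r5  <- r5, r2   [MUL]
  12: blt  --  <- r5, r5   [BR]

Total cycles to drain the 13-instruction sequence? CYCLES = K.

CYCLES = 10

c0: i0 add  RAW r4
c1: i1 xor  RAW r7
c2: i2&i3 and;mulh  2-wide
c3: i4 sll  RAW r5
c4: i5 and  WAW r2
c5: i6&i7 sll;bne  2-wide
c6: i8&i9 sll;add  2-wide
c7: i10 mulh  no-port MUL/MUL
c8: i11 mulh  RAW r5
c9: i12 blt  tail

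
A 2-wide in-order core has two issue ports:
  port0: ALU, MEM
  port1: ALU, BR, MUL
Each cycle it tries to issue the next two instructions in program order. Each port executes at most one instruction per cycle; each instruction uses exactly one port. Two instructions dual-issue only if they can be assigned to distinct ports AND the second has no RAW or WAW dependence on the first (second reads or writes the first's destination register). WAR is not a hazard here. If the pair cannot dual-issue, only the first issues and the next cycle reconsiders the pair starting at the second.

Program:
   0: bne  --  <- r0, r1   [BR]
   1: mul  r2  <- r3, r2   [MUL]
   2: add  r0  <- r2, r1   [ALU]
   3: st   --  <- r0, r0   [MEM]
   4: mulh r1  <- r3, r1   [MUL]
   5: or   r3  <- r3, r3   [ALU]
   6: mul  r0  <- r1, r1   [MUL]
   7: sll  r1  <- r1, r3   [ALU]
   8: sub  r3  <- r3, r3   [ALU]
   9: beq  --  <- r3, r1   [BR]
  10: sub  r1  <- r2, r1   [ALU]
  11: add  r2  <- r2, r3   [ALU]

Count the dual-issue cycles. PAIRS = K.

PAIRS = 4

t=0 i0:bne.BR ; no-port BR/MUL
t=1 i1:mul.MUL ; RAW r2
t=2 i2:add.ALU ; RAW r0
t=3 i3,i4:st.MEM;mulh.MUL ; dual
t=4 i5,i6:or.ALU;mul.MUL ; dual
t=5 i7,i8:sll.ALU;sub.ALU ; dual
t=6 i9,i10:beq.BR;sub.ALU ; dual
t=7 i11:add.ALU ; tail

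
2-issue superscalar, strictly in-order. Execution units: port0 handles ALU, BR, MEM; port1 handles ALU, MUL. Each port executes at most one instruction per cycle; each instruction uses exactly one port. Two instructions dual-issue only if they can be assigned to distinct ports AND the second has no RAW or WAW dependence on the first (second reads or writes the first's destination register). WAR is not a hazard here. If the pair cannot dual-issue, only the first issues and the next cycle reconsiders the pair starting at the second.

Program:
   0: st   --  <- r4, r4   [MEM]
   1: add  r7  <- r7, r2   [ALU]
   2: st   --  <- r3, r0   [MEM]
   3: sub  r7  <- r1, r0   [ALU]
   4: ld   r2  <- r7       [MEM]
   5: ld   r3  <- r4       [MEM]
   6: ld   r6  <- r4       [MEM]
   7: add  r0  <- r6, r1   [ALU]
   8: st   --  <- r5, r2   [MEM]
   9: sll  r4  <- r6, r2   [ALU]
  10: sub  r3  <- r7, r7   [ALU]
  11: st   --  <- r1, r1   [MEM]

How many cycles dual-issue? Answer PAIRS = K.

[0] i0+i1  st add  -- 2-wide
[1] i2+i3  st sub  -- 2-wide
[2] i4  ld  -- no-port MEM/MEM
[3] i5  ld  -- no-port MEM/MEM
[4] i6  ld  -- RAW r6
[5] i7+i8  add st  -- 2-wide
[6] i9+i10  sll sub  -- 2-wide
[7] i11  st  -- tail

PAIRS = 4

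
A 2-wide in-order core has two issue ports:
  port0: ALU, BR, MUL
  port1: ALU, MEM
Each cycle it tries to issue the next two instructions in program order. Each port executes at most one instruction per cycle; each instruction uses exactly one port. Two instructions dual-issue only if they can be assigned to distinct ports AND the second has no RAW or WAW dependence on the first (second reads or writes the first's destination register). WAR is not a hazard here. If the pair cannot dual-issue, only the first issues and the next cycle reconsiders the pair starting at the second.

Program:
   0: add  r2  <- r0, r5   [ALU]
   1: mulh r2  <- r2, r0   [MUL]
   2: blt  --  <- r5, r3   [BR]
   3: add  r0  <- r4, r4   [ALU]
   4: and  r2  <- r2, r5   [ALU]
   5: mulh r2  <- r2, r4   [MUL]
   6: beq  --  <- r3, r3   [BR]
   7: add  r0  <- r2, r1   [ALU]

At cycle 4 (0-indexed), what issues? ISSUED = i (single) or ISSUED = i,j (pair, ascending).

#0 head=0: add.ALU i0 RAW+WAW r2
#1 head=1: mulh.MUL i1 no-port MUL/BR
#2 head=2: blt.BR+add.ALU i2/i3 2-wide
#3 head=4: and.ALU i4 RAW+WAW r2
#4 head=5: mulh.MUL i5 no-port MUL/BR
#5 head=6: beq.BR+add.ALU i6/i7 2-wide

ISSUED = 5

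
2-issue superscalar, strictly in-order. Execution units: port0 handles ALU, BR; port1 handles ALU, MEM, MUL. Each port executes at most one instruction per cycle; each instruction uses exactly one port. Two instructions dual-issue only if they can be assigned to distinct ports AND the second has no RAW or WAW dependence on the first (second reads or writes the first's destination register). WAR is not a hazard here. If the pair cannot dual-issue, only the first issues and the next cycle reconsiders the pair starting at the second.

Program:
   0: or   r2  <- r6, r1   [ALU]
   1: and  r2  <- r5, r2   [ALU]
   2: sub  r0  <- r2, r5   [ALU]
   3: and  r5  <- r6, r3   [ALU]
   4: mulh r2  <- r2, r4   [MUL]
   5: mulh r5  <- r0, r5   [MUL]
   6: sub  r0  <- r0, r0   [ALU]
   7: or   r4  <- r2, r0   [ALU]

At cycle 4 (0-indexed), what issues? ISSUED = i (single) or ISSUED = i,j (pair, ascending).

ISSUED = 5,6

[0] i0  or.ALU  -- RAW+WAW r2
[1] i1  and.ALU  -- RAW r2
[2] i2&i3  sub.ALU/and.ALU  -- 2-wide
[3] i4  mulh.MUL  -- no-port MUL/MUL
[4] i5&i6  mulh.MUL/sub.ALU  -- 2-wide
[5] i7  or.ALU  -- tail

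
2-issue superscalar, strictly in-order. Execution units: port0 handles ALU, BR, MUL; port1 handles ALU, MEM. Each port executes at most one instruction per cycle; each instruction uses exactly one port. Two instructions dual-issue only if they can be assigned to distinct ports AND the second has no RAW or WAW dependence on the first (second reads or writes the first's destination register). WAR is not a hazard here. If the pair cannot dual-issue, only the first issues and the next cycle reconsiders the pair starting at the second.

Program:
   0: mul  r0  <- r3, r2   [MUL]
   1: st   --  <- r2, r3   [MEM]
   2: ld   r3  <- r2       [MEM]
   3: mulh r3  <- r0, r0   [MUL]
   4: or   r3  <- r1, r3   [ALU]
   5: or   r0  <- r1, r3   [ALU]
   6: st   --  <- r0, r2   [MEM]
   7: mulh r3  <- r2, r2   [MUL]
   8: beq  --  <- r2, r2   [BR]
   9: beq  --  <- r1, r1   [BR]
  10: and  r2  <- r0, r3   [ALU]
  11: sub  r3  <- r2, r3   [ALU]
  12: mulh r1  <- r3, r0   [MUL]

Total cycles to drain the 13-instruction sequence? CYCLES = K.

0. mul.MUL st.MEM @i0/i1  | dual
1. ld.MEM @i2  | WAW r3
2. mulh.MUL @i3  | RAW+WAW r3
3. or.ALU @i4  | RAW r3
4. or.ALU @i5  | RAW r0
5. st.MEM mulh.MUL @i6/i7  | dual
6. beq.BR @i8  | no-port BR/BR
7. beq.BR and.ALU @i9/i10  | dual
8. sub.ALU @i11  | RAW r3
9. mulh.MUL @i12  | tail

CYCLES = 10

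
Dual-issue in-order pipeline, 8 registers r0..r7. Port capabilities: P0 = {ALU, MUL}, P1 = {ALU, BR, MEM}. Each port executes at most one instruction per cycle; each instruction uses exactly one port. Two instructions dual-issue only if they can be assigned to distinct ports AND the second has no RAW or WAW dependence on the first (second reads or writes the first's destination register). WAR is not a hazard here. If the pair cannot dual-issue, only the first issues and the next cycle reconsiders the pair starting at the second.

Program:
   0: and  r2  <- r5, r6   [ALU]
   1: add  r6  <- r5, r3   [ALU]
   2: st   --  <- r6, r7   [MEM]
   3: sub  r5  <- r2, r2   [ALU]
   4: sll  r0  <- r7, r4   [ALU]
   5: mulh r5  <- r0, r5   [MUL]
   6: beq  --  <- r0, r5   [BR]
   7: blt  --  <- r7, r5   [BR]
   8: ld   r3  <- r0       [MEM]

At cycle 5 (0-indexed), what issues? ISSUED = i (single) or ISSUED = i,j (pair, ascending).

#0 head=0: and.ALU/add.ALU i0&i1 pair
#1 head=2: st.MEM/sub.ALU i2&i3 pair
#2 head=4: sll.ALU i4 RAW r0
#3 head=5: mulh.MUL i5 RAW r5
#4 head=6: beq.BR i6 no-port BR/BR
#5 head=7: blt.BR i7 no-port BR/MEM
#6 head=8: ld.MEM i8 tail

ISSUED = 7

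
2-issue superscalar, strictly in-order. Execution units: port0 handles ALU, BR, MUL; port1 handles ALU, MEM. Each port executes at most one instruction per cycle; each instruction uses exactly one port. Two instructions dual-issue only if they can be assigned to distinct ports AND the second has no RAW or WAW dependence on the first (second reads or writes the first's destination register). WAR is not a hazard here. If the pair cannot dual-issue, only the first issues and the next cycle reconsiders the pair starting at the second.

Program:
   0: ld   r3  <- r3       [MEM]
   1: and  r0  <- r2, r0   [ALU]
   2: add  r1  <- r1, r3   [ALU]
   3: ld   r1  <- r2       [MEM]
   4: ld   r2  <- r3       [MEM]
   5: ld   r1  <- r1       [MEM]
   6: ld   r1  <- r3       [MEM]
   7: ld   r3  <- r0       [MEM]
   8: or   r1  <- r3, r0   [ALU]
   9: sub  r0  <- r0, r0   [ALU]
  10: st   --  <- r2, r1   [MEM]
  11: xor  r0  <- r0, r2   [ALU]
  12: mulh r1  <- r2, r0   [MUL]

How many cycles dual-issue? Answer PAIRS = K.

0. ld;and @i0+i1  | dual
1. add @i2  | WAW r1
2. ld @i3  | no-port MEM/MEM
3. ld @i4  | no-port MEM/MEM
4. ld @i5  | no-port MEM/MEM
5. ld @i6  | no-port MEM/MEM
6. ld @i7  | RAW r3
7. or;sub @i8+i9  | dual
8. st;xor @i10+i11  | dual
9. mulh @i12  | tail

PAIRS = 3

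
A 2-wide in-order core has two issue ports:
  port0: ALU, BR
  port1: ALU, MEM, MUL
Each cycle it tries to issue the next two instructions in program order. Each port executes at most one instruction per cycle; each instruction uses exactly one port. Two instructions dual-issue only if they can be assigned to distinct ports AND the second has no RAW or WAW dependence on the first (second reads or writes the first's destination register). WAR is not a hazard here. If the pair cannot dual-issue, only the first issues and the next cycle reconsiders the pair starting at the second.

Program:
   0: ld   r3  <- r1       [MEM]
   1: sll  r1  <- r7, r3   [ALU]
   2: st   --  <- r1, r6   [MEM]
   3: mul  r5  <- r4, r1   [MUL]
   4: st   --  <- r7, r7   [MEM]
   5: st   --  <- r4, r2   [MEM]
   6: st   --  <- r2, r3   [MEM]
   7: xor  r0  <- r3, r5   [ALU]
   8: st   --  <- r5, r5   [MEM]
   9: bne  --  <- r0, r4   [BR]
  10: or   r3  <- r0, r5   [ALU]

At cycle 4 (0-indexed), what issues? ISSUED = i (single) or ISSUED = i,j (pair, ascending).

#0 head=0: ld.MEM i0 RAW r3
#1 head=1: sll.ALU i1 RAW r1
#2 head=2: st.MEM i2 no-port MEM/MUL
#3 head=3: mul.MUL i3 no-port MUL/MEM
#4 head=4: st.MEM i4 no-port MEM/MEM
#5 head=5: st.MEM i5 no-port MEM/MEM
#6 head=6: st.MEM/xor.ALU i6/i7 2-wide
#7 head=8: st.MEM/bne.BR i8/i9 2-wide
#8 head=10: or.ALU i10 tail

ISSUED = 4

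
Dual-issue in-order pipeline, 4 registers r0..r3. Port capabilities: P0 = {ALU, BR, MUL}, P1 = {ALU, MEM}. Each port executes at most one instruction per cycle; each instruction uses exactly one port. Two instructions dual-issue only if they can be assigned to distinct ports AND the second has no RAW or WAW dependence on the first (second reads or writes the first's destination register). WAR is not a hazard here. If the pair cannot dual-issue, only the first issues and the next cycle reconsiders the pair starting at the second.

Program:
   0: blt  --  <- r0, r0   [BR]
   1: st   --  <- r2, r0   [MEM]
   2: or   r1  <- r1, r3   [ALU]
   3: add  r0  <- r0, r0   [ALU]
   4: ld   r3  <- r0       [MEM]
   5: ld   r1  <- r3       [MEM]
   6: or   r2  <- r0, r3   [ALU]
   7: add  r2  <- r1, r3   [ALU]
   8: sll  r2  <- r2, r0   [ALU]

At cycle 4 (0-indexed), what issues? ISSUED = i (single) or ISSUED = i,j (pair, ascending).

0. blt st @i0,i1  | pair
1. or add @i2,i3  | pair
2. ld @i4  | no-port MEM/MEM
3. ld or @i5,i6  | pair
4. add @i7  | RAW+WAW r2
5. sll @i8  | tail

ISSUED = 7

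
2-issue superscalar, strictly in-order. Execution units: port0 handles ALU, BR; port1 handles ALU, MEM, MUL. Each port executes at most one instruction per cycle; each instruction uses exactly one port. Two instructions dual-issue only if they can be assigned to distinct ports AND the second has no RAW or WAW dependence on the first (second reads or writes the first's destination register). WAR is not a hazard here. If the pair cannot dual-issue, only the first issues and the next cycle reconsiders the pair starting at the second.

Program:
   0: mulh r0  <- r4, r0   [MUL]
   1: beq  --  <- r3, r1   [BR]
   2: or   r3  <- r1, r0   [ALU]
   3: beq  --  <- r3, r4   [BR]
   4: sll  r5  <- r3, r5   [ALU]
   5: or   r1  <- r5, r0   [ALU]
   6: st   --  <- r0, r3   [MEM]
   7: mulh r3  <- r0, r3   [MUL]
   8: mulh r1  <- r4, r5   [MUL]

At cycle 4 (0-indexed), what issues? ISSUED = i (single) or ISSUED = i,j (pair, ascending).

  cy0 -> i0+i1 (mulh/beq) pair
  cy1 -> i2 (or) RAW r3
  cy2 -> i3+i4 (beq/sll) pair
  cy3 -> i5+i6 (or/st) pair
  cy4 -> i7 (mulh) no-port MUL/MUL
  cy5 -> i8 (mulh) tail

ISSUED = 7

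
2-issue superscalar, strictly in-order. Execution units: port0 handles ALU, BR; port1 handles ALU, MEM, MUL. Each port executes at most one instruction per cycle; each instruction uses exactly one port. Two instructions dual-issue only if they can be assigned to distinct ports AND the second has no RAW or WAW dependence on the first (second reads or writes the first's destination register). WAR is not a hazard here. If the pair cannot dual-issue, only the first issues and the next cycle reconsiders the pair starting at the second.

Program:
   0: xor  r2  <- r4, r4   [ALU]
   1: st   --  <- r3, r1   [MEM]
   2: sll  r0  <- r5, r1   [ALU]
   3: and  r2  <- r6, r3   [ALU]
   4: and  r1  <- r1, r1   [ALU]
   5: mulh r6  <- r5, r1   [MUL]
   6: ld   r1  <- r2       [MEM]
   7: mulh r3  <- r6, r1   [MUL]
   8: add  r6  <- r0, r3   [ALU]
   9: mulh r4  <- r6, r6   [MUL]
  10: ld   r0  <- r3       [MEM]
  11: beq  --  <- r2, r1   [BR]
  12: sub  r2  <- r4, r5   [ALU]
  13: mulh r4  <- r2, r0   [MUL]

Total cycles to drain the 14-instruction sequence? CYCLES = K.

CYCLES = 11

#0 head=0: xor st i0,i1 dual
#1 head=2: sll and i2,i3 dual
#2 head=4: and i4 RAW r1
#3 head=5: mulh i5 no-port MUL/MEM
#4 head=6: ld i6 no-port MEM/MUL
#5 head=7: mulh i7 RAW r3
#6 head=8: add i8 RAW r6
#7 head=9: mulh i9 no-port MUL/MEM
#8 head=10: ld beq i10,i11 dual
#9 head=12: sub i12 RAW r2
#10 head=13: mulh i13 tail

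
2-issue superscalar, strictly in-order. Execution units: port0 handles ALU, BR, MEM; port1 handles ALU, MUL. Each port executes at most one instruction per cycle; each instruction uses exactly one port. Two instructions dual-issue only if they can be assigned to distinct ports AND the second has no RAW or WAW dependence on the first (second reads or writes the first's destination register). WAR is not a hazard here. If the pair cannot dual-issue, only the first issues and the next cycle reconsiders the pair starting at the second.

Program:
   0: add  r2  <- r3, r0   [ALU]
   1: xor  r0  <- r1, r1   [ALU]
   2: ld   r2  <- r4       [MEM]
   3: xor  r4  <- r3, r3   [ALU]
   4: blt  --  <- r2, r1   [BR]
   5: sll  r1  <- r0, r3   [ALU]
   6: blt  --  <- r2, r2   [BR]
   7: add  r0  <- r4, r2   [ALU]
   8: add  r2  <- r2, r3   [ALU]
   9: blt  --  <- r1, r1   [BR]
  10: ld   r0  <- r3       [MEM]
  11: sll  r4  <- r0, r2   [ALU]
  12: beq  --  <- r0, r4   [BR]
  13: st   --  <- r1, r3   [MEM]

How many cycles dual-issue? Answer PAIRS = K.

PAIRS = 5

  cy0 -> i0,i1 (add.ALU/xor.ALU) 2-wide
  cy1 -> i2,i3 (ld.MEM/xor.ALU) 2-wide
  cy2 -> i4,i5 (blt.BR/sll.ALU) 2-wide
  cy3 -> i6,i7 (blt.BR/add.ALU) 2-wide
  cy4 -> i8,i9 (add.ALU/blt.BR) 2-wide
  cy5 -> i10 (ld.MEM) RAW r0
  cy6 -> i11 (sll.ALU) RAW r4
  cy7 -> i12 (beq.BR) no-port BR/MEM
  cy8 -> i13 (st.MEM) tail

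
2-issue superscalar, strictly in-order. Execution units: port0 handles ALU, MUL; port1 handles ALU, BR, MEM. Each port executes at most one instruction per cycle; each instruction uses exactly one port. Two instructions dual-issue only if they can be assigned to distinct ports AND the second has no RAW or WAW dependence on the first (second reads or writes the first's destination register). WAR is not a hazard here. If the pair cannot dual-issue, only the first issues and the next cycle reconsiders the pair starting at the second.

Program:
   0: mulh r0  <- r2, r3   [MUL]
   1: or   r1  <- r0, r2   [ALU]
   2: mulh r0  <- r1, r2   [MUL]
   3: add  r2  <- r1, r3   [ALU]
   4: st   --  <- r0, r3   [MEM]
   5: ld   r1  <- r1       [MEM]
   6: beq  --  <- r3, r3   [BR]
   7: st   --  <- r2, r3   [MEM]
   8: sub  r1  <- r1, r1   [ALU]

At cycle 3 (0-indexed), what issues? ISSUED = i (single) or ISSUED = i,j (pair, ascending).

ISSUED = 4

[0] i0  mulh  -- RAW r0
[1] i1  or  -- RAW r1
[2] i2&i3  mulh+add  -- dual
[3] i4  st  -- no-port MEM/MEM
[4] i5  ld  -- no-port MEM/BR
[5] i6  beq  -- no-port BR/MEM
[6] i7&i8  st+sub  -- dual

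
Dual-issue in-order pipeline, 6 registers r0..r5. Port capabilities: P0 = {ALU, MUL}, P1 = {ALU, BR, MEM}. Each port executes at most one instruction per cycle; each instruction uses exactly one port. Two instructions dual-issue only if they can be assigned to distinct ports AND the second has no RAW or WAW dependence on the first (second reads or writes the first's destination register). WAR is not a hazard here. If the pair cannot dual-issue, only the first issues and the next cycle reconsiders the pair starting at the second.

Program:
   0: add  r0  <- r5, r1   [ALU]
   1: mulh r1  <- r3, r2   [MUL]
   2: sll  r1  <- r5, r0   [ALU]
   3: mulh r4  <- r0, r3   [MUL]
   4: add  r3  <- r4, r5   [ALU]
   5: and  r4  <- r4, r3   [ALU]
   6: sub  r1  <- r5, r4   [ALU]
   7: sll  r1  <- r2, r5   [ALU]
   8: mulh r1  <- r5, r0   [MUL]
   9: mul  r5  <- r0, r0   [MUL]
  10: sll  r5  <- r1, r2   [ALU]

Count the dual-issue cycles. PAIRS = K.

  cy0 -> i0+i1 (add;mulh) dual
  cy1 -> i2+i3 (sll;mulh) dual
  cy2 -> i4 (add) RAW r3
  cy3 -> i5 (and) RAW r4
  cy4 -> i6 (sub) WAW r1
  cy5 -> i7 (sll) WAW r1
  cy6 -> i8 (mulh) no-port MUL/MUL
  cy7 -> i9 (mul) WAW r5
  cy8 -> i10 (sll) tail

PAIRS = 2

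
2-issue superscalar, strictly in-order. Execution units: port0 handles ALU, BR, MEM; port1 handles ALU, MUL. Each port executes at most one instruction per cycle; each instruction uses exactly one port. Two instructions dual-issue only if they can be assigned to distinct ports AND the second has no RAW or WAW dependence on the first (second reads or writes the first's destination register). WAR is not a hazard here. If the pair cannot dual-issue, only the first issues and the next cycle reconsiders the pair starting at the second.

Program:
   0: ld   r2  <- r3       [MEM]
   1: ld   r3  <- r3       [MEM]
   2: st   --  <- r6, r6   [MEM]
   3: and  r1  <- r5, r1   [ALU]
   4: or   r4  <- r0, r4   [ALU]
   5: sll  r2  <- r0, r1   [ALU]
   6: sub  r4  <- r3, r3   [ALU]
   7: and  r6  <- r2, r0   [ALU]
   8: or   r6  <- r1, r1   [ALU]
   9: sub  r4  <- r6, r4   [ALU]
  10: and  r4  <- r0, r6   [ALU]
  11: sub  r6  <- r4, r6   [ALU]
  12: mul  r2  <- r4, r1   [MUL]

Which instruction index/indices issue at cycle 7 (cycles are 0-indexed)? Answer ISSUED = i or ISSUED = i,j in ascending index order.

0. ld @i0  | no-port MEM/MEM
1. ld @i1  | no-port MEM/MEM
2. st/and @i2,i3  | dual
3. or/sll @i4,i5  | dual
4. sub/and @i6,i7  | dual
5. or @i8  | RAW r6
6. sub @i9  | WAW r4
7. and @i10  | RAW r4
8. sub/mul @i11,i12  | dual

ISSUED = 10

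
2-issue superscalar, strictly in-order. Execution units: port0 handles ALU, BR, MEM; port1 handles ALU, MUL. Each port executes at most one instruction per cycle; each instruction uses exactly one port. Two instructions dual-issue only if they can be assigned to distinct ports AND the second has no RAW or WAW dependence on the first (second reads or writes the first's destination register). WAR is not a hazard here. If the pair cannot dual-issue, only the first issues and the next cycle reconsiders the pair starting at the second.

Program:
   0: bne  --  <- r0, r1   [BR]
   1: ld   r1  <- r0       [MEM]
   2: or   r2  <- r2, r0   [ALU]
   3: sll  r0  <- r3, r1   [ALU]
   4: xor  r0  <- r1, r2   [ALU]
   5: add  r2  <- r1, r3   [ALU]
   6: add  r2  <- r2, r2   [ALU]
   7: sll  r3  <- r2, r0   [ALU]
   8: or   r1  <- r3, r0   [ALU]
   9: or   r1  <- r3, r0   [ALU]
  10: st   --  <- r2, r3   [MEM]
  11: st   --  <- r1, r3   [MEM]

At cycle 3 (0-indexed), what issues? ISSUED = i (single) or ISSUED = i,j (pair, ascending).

ISSUED = 4,5

0. bne @i0  | no-port BR/MEM
1. ld or @i1+i2  | dual
2. sll @i3  | WAW r0
3. xor add @i4+i5  | dual
4. add @i6  | RAW r2
5. sll @i7  | RAW r3
6. or @i8  | WAW r1
7. or st @i9+i10  | dual
8. st @i11  | tail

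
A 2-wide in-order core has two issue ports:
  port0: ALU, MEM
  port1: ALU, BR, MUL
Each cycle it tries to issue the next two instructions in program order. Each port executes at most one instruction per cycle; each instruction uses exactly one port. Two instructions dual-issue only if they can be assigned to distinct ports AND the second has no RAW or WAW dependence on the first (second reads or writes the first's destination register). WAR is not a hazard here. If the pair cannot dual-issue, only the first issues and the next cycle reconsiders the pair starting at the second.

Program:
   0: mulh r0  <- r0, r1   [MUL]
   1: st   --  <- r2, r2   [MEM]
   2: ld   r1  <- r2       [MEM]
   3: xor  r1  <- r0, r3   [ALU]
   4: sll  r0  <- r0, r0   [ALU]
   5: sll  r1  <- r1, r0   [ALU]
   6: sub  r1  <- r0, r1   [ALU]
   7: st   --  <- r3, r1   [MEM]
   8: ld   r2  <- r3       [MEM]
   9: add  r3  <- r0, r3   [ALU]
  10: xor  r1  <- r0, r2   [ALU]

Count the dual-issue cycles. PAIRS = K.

PAIRS = 3

c0: i0+i1 mulh+st  2-wide
c1: i2 ld  WAW r1
c2: i3+i4 xor+sll  2-wide
c3: i5 sll  RAW+WAW r1
c4: i6 sub  RAW r1
c5: i7 st  no-port MEM/MEM
c6: i8+i9 ld+add  2-wide
c7: i10 xor  tail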